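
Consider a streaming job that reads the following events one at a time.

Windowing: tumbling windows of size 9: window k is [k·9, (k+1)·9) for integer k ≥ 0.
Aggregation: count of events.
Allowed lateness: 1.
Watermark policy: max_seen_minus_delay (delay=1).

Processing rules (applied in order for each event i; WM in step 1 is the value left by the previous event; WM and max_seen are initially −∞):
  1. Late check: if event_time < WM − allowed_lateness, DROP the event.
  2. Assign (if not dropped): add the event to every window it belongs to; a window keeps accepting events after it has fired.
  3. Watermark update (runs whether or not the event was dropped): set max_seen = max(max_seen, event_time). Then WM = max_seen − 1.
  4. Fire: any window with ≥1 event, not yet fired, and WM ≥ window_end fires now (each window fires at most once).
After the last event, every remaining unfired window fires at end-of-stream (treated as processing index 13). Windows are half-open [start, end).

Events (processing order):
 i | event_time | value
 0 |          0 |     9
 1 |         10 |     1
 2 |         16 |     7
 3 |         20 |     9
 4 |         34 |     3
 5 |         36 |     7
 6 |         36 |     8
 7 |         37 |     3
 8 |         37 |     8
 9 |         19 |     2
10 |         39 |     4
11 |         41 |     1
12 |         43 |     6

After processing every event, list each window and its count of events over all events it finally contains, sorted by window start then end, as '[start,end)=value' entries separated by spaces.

[0,9)=1 [9,18)=2 [18,27)=1 [27,36)=1 [36,45)=7

i=0 t=0 v=9: → [0,9); WM=-1
i=1 t=10 v=1: → [9,18); WM=9; [0,9) fires=1
i=2 t=16 v=7: → [9,18); WM=15
i=3 t=20 v=9: → [18,27); WM=19; [9,18) fires=2
i=4 t=34 v=3: → [27,36); WM=33; [18,27) fires=1
i=5 t=36 v=7: → [36,45); WM=35
i=6 t=36 v=8: → [36,45); WM=35
i=7 t=37 v=3: → [36,45); WM=36; [27,36) fires=1
i=8 t=37 v=8: → [36,45); WM=36
i=9 t=19 v=2: DROP (t<36-1); WM=36
i=10 t=39 v=4: → [36,45); WM=38
i=11 t=41 v=1: → [36,45); WM=40
i=12 t=43 v=6: → [36,45); WM=42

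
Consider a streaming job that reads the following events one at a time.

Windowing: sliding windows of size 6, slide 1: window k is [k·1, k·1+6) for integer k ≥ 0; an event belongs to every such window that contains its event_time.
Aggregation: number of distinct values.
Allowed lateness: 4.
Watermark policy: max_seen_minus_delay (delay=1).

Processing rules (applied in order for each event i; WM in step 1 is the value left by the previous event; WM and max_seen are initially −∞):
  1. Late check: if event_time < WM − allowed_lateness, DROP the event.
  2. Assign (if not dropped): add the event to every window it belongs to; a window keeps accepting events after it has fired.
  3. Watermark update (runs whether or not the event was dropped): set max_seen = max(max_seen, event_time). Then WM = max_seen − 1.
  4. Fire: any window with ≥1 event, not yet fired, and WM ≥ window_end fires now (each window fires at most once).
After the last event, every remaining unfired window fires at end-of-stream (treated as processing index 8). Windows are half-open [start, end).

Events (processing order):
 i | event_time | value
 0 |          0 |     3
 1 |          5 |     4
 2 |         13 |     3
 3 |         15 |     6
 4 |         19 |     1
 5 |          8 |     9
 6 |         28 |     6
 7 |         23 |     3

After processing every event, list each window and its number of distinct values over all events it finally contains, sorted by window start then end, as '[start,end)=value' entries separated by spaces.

i=0 t=0 v=3: → [0,6); WM=-1
i=1 t=5 v=4: → [5,11),[4,10),[3,9),[2,8),[1,7),[0,6); WM=4
i=2 t=13 v=3: → [13,19),[12,18),[11,17),[10,16),[9,15),[8,14); WM=12; [0,6) fires=2 [1,7) fires=1 [2,8) fires=1 [3,9) fires=1 [4,10) fires=1 [5,11) fires=1
i=3 t=15 v=6: → [15,21),[14,20),[13,19),[12,18),[11,17),[10,16); WM=14; [8,14) fires=1
i=4 t=19 v=1: → [19,25),[18,24),[17,23),[16,22),[15,21),[14,20); WM=18; [9,15) fires=1 [10,16) fires=2 [11,17) fires=2 [12,18) fires=2
i=5 t=8 v=9: DROP (t<18-4); WM=18
i=6 t=28 v=6: → [28,34),[27,33),[26,32),[25,31),[24,30),[23,29); WM=27; [13,19) fires=2 [14,20) fires=2 [15,21) fires=2 [16,22) fires=1 [17,23) fires=1 [18,24) fires=1 [19,25) fires=1
i=7 t=23 v=3: → [23,29),[22,28),[21,27),[20,26),[19,25),[18,24); WM=27; [20,26) fires=1 [21,27) fires=1

[0,6)=2 [1,7)=1 [2,8)=1 [3,9)=1 [4,10)=1 [5,11)=1 [8,14)=1 [9,15)=1 [10,16)=2 [11,17)=2 [12,18)=2 [13,19)=2 [14,20)=2 [15,21)=2 [16,22)=1 [17,23)=1 [18,24)=2 [19,25)=2 [20,26)=1 [21,27)=1 [22,28)=1 [23,29)=2 [24,30)=1 [25,31)=1 [26,32)=1 [27,33)=1 [28,34)=1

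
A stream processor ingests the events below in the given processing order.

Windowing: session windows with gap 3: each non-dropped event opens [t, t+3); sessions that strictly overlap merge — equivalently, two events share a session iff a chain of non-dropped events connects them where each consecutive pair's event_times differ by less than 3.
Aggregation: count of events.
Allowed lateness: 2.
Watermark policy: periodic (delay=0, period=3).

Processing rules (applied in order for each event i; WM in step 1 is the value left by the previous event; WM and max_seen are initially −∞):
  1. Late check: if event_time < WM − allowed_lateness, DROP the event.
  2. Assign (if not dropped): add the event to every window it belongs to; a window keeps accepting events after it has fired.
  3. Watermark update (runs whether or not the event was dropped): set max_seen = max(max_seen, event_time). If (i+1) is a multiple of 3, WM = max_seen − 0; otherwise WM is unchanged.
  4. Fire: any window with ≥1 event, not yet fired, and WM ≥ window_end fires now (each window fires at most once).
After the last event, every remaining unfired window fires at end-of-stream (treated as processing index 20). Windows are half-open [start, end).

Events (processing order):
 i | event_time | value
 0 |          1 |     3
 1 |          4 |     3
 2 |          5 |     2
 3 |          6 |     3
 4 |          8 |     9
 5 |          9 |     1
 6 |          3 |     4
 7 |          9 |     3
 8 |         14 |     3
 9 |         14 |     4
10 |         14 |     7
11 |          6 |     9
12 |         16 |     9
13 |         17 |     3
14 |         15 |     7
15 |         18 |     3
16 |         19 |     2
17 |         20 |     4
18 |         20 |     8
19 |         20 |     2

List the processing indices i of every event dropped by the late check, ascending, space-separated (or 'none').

i=0 t=1 v=3: → [1,4); WM=−∞
i=1 t=4 v=3: → [4,7); WM=−∞
i=2 t=5 v=2: → [4,8); WM=5
i=3 t=6 v=3: → [4,9); WM=5
i=4 t=8 v=9: → [4,11); WM=5
i=5 t=9 v=1: → [4,12); WM=9
i=6 t=3 v=4: DROP (t<9-2); WM=9
i=7 t=9 v=3: → [4,12); WM=9
i=8 t=14 v=3: → [14,17); WM=14
i=9 t=14 v=4: → [14,17); WM=14
i=10 t=14 v=7: → [14,17); WM=14
i=11 t=6 v=9: DROP (t<14-2); WM=14
i=12 t=16 v=9: → [14,19); WM=14
i=13 t=17 v=3: → [14,20); WM=14
i=14 t=15 v=7: → [14,20); WM=17
i=15 t=18 v=3: → [14,21); WM=17
i=16 t=19 v=2: → [14,22); WM=17
i=17 t=20 v=4: → [14,23); WM=20
i=18 t=20 v=8: → [14,23); WM=20
i=19 t=20 v=2: → [14,23); WM=20

6 11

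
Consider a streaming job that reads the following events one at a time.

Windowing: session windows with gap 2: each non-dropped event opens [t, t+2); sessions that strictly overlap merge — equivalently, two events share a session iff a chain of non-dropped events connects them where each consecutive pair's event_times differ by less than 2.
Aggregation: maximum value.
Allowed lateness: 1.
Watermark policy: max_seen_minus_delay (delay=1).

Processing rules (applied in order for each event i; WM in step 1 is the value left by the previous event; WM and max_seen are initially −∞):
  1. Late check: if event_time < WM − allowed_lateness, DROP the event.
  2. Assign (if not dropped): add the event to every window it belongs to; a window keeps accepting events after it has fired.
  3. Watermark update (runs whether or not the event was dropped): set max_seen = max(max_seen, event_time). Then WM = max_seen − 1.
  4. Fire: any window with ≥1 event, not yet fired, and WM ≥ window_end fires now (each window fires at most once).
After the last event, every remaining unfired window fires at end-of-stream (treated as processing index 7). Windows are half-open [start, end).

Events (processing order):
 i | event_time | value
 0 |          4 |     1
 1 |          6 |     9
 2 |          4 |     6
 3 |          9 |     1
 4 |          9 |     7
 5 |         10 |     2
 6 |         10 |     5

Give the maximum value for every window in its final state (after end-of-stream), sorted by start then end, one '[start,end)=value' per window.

i=0 t=4 v=1: → [4,6); WM=3
i=1 t=6 v=9: → [6,8); WM=5
i=2 t=4 v=6: → [4,6); WM=5
i=3 t=9 v=1: → [9,11); WM=8
i=4 t=9 v=7: → [9,11); WM=8
i=5 t=10 v=2: → [9,12); WM=9
i=6 t=10 v=5: → [9,12); WM=9

[4,6)=6 [6,8)=9 [9,12)=7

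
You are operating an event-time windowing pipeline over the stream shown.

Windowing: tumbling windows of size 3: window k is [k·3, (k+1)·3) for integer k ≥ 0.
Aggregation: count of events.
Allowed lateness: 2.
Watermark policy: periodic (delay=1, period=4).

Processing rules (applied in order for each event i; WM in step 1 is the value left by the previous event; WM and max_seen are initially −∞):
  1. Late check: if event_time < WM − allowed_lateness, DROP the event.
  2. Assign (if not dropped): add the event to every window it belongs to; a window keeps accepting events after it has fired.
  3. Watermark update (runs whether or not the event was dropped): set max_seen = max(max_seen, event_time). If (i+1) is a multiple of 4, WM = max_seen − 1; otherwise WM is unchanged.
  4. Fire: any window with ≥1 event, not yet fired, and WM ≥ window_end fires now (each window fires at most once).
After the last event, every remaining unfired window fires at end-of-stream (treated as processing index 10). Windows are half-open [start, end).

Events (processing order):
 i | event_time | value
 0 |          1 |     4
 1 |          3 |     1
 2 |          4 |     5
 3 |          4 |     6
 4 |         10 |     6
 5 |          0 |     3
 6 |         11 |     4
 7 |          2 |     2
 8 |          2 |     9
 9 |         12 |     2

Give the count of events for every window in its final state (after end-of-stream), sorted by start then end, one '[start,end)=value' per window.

i=0 t=1 v=4: → [0,3); WM=−∞
i=1 t=3 v=1: → [3,6); WM=−∞
i=2 t=4 v=5: → [3,6); WM=−∞
i=3 t=4 v=6: → [3,6); WM=3; [0,3) fires=1
i=4 t=10 v=6: → [9,12); WM=3
i=5 t=0 v=3: DROP (t<3-2); WM=3
i=6 t=11 v=4: → [9,12); WM=3
i=7 t=2 v=2: → [0,3); WM=10; [3,6) fires=3
i=8 t=2 v=9: DROP (t<10-2); WM=10
i=9 t=12 v=2: → [12,15); WM=10

[0,3)=2 [3,6)=3 [9,12)=2 [12,15)=1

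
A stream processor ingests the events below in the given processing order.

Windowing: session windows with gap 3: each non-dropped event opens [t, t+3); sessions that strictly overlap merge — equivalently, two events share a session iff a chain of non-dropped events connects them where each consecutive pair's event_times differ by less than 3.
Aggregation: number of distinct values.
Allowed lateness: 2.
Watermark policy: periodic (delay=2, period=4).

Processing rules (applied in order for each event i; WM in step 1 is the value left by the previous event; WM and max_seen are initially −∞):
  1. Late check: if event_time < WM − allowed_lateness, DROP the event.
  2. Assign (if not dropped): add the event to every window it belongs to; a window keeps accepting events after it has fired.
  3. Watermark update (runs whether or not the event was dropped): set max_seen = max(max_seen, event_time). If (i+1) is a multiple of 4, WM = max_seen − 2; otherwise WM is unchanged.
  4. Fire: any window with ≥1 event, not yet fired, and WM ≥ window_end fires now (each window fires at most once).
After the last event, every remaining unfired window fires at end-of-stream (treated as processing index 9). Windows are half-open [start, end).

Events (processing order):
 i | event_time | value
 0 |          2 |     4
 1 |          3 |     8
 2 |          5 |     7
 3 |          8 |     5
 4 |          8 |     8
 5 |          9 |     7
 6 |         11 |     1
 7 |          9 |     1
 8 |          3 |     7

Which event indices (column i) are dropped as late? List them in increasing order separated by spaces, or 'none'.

i=0 t=2 v=4: → [2,5); WM=−∞
i=1 t=3 v=8: → [2,6); WM=−∞
i=2 t=5 v=7: → [2,8); WM=−∞
i=3 t=8 v=5: → [8,11); WM=6
i=4 t=8 v=8: → [8,11); WM=6
i=5 t=9 v=7: → [8,12); WM=6
i=6 t=11 v=1: → [8,14); WM=6
i=7 t=9 v=1: → [8,14); WM=9
i=8 t=3 v=7: DROP (t<9-2); WM=9

8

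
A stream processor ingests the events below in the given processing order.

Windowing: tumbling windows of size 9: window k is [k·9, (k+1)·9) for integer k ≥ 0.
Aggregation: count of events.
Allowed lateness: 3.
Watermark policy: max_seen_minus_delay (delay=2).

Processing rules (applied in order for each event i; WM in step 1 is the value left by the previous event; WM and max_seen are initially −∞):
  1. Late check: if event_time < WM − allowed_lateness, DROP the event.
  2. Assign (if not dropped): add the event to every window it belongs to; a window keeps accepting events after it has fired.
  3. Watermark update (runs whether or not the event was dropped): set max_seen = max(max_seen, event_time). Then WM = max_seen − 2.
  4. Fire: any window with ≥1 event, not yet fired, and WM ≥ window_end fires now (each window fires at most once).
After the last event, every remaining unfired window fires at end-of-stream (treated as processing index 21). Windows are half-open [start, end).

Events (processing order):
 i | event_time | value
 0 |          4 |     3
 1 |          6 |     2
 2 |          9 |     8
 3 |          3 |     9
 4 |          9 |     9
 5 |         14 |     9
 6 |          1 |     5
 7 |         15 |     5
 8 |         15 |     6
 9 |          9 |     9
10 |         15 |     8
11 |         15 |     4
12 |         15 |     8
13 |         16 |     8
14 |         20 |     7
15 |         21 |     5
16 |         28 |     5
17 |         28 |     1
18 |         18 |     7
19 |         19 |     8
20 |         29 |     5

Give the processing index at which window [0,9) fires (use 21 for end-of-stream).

5

i=0 t=4 v=3: → [0,9); WM=2
i=1 t=6 v=2: → [0,9); WM=4
i=2 t=9 v=8: → [9,18); WM=7
i=3 t=3 v=9: DROP (t<7-3); WM=7
i=4 t=9 v=9: → [9,18); WM=7
i=5 t=14 v=9: → [9,18); WM=12; [0,9) fires=2
i=6 t=1 v=5: DROP (t<12-3); WM=12
i=7 t=15 v=5: → [9,18); WM=13
i=8 t=15 v=6: → [9,18); WM=13
i=9 t=9 v=9: DROP (t<13-3); WM=13
i=10 t=15 v=8: → [9,18); WM=13
i=11 t=15 v=4: → [9,18); WM=13
i=12 t=15 v=8: → [9,18); WM=13
i=13 t=16 v=8: → [9,18); WM=14
i=14 t=20 v=7: → [18,27); WM=18; [9,18) fires=9
i=15 t=21 v=5: → [18,27); WM=19
i=16 t=28 v=5: → [27,36); WM=26
i=17 t=28 v=1: → [27,36); WM=26
i=18 t=18 v=7: DROP (t<26-3); WM=26
i=19 t=19 v=8: DROP (t<26-3); WM=26
i=20 t=29 v=5: → [27,36); WM=27; [18,27) fires=2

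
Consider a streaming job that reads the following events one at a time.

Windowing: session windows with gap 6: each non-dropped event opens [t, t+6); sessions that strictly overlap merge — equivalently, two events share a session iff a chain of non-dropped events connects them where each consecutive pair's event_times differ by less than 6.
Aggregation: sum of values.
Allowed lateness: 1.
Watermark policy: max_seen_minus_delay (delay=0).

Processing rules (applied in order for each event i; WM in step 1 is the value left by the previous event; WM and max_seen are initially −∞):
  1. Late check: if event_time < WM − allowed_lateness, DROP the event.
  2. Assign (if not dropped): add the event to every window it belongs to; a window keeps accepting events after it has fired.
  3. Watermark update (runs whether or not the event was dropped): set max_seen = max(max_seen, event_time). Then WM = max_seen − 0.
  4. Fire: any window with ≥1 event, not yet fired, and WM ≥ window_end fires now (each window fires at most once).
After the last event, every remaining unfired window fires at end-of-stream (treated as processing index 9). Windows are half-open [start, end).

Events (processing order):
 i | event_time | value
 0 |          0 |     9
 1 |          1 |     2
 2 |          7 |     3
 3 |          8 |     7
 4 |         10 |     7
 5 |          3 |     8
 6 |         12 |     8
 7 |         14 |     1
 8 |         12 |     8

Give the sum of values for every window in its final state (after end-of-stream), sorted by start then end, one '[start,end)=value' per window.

i=0 t=0 v=9: → [0,6); WM=0
i=1 t=1 v=2: → [0,7); WM=1
i=2 t=7 v=3: → [7,13); WM=7
i=3 t=8 v=7: → [7,14); WM=8
i=4 t=10 v=7: → [7,16); WM=10
i=5 t=3 v=8: DROP (t<10-1); WM=10
i=6 t=12 v=8: → [7,18); WM=12
i=7 t=14 v=1: → [7,20); WM=14
i=8 t=12 v=8: DROP (t<14-1); WM=14

[0,7)=11 [7,20)=26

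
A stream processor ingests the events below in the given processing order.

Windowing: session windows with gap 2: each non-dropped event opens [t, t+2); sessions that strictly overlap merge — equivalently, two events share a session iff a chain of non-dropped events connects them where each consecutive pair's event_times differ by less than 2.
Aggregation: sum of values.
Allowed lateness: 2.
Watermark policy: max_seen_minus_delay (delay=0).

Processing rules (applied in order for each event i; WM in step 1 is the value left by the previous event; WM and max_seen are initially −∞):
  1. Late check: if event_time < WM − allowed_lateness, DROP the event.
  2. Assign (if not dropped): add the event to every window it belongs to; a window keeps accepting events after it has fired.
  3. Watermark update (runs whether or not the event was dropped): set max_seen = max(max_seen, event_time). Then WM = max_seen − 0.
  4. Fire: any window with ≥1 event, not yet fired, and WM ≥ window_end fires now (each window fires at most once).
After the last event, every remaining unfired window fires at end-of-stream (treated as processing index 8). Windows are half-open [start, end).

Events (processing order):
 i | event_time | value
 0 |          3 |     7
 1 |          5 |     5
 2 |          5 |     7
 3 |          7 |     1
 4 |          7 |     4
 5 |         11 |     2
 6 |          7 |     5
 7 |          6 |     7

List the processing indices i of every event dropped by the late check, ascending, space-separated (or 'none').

6 7

i=0 t=3 v=7: → [3,5); WM=3
i=1 t=5 v=5: → [5,7); WM=5
i=2 t=5 v=7: → [5,7); WM=5
i=3 t=7 v=1: → [7,9); WM=7
i=4 t=7 v=4: → [7,9); WM=7
i=5 t=11 v=2: → [11,13); WM=11
i=6 t=7 v=5: DROP (t<11-2); WM=11
i=7 t=6 v=7: DROP (t<11-2); WM=11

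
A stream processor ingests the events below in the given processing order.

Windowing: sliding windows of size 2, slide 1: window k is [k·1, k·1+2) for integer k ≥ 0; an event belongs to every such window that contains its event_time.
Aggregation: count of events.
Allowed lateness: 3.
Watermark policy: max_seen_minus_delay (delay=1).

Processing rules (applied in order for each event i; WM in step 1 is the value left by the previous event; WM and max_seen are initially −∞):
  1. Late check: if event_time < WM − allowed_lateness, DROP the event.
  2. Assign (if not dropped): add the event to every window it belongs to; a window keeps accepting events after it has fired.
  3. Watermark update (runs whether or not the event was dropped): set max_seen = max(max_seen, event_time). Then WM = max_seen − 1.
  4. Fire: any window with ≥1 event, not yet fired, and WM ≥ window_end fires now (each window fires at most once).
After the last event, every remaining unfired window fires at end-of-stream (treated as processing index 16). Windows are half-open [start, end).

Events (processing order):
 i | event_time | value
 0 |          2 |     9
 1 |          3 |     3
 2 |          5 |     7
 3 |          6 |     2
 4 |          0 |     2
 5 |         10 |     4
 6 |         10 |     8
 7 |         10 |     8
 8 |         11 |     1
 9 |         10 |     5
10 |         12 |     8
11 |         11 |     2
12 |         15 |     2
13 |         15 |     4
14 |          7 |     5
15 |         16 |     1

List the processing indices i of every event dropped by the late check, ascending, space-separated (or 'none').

i=0 t=2 v=9: → [2,4),[1,3); WM=1
i=1 t=3 v=3: → [3,5),[2,4); WM=2
i=2 t=5 v=7: → [5,7),[4,6); WM=4; [1,3) fires=1 [2,4) fires=2
i=3 t=6 v=2: → [6,8),[5,7); WM=5; [3,5) fires=1
i=4 t=0 v=2: DROP (t<5-3); WM=5
i=5 t=10 v=4: → [10,12),[9,11); WM=9; [4,6) fires=1 [5,7) fires=2 [6,8) fires=1
i=6 t=10 v=8: → [10,12),[9,11); WM=9
i=7 t=10 v=8: → [10,12),[9,11); WM=9
i=8 t=11 v=1: → [11,13),[10,12); WM=10
i=9 t=10 v=5: → [10,12),[9,11); WM=10
i=10 t=12 v=8: → [12,14),[11,13); WM=11; [9,11) fires=4
i=11 t=11 v=2: → [11,13),[10,12); WM=11
i=12 t=15 v=2: → [15,17),[14,16); WM=14; [10,12) fires=6 [11,13) fires=3 [12,14) fires=1
i=13 t=15 v=4: → [15,17),[14,16); WM=14
i=14 t=7 v=5: DROP (t<14-3); WM=14
i=15 t=16 v=1: → [16,18),[15,17); WM=15

4 14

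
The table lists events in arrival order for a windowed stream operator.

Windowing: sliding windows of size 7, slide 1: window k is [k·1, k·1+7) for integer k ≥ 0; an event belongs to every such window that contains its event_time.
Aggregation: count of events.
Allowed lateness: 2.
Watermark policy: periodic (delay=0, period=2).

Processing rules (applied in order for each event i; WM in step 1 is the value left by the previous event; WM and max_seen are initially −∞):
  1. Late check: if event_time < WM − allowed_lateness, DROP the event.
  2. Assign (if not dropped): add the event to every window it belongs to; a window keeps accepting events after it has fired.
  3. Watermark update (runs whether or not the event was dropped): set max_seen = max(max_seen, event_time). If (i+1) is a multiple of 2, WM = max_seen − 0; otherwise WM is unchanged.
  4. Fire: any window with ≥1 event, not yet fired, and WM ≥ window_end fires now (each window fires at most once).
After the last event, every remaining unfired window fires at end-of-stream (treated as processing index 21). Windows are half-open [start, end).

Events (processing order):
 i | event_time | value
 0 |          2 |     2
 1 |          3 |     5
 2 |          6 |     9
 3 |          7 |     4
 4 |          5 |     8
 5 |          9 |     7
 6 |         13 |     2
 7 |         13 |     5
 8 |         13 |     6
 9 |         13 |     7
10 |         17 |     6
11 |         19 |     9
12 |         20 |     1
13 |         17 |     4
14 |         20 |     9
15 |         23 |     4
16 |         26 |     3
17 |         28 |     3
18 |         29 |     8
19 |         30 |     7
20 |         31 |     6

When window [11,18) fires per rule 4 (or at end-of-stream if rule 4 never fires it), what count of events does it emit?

5

i=0 t=2 v=2: → [2,9),[1,8),[0,7); WM=−∞
i=1 t=3 v=5: → [3,10),[2,9),[1,8),[0,7); WM=3
i=2 t=6 v=9: → [6,13),[5,12),[4,11),[3,10),[2,9),[1,8),[0,7); WM=3
i=3 t=7 v=4: → [7,14),[6,13),[5,12),[4,11),[3,10),[2,9),[1,8); WM=7; [0,7) fires=3
i=4 t=5 v=8: → [5,12),[4,11),[3,10),[2,9),[1,8),[0,7); WM=7
i=5 t=9 v=7: → [9,16),[8,15),[7,14),[6,13),[5,12),[4,11),[3,10); WM=9; [1,8) fires=5 [2,9) fires=5
i=6 t=13 v=2: → [13,20),[12,19),[11,18),[10,17),[9,16),[8,15),[7,14); WM=9
i=7 t=13 v=5: → [13,20),[12,19),[11,18),[10,17),[9,16),[8,15),[7,14); WM=13; [3,10) fires=5 [4,11) fires=4 [5,12) fires=4 [6,13) fires=3
i=8 t=13 v=6: → [13,20),[12,19),[11,18),[10,17),[9,16),[8,15),[7,14); WM=13
i=9 t=13 v=7: → [13,20),[12,19),[11,18),[10,17),[9,16),[8,15),[7,14); WM=13
i=10 t=17 v=6: → [17,24),[16,23),[15,22),[14,21),[13,20),[12,19),[11,18); WM=13
i=11 t=19 v=9: → [19,26),[18,25),[17,24),[16,23),[15,22),[14,21),[13,20); WM=19; [7,14) fires=6 [8,15) fires=5 [9,16) fires=5 [10,17) fires=4 [11,18) fires=5 [12,19) fires=5
i=12 t=20 v=1: → [20,27),[19,26),[18,25),[17,24),[16,23),[15,22),[14,21); WM=19
i=13 t=17 v=4: → [17,24),[16,23),[15,22),[14,21),[13,20),[12,19),[11,18); WM=20; [13,20) fires=7
i=14 t=20 v=9: → [20,27),[19,26),[18,25),[17,24),[16,23),[15,22),[14,21); WM=20
i=15 t=23 v=4: → [23,30),[22,29),[21,28),[20,27),[19,26),[18,25),[17,24); WM=23; [14,21) fires=5 [15,22) fires=5 [16,23) fires=5
i=16 t=26 v=3: → [26,33),[25,32),[24,31),[23,30),[22,29),[21,28),[20,27); WM=23
i=17 t=28 v=3: → [28,35),[27,34),[26,33),[25,32),[24,31),[23,30),[22,29); WM=28; [17,24) fires=6 [18,25) fires=4 [19,26) fires=4 [20,27) fires=4 [21,28) fires=2
i=18 t=29 v=8: → [29,36),[28,35),[27,34),[26,33),[25,32),[24,31),[23,30); WM=28
i=19 t=30 v=7: → [30,37),[29,36),[28,35),[27,34),[26,33),[25,32),[24,31); WM=30; [22,29) fires=3 [23,30) fires=4
i=20 t=31 v=6: → [31,38),[30,37),[29,36),[28,35),[27,34),[26,33),[25,32); WM=30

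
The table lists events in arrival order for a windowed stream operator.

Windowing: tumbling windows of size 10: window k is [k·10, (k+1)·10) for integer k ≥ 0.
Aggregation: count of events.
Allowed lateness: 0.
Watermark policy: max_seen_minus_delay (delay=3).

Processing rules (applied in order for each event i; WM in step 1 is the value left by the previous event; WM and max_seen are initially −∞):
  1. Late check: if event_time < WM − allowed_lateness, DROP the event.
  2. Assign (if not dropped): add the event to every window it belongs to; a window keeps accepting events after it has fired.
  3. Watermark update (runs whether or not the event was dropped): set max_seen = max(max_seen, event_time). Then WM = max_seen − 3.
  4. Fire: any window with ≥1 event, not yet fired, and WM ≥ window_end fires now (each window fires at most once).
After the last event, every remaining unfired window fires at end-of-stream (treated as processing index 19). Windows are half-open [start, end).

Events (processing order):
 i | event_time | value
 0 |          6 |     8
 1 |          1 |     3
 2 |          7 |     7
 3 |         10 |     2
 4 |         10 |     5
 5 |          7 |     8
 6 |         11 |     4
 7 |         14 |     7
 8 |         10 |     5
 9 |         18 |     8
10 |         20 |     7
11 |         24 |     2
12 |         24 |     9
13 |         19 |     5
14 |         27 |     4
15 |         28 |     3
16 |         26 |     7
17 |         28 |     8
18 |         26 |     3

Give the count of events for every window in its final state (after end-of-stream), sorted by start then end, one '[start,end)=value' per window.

i=0 t=6 v=8: → [0,10); WM=3
i=1 t=1 v=3: DROP (t<3-0); WM=3
i=2 t=7 v=7: → [0,10); WM=4
i=3 t=10 v=2: → [10,20); WM=7
i=4 t=10 v=5: → [10,20); WM=7
i=5 t=7 v=8: → [0,10); WM=7
i=6 t=11 v=4: → [10,20); WM=8
i=7 t=14 v=7: → [10,20); WM=11; [0,10) fires=3
i=8 t=10 v=5: DROP (t<11-0); WM=11
i=9 t=18 v=8: → [10,20); WM=15
i=10 t=20 v=7: → [20,30); WM=17
i=11 t=24 v=2: → [20,30); WM=21; [10,20) fires=5
i=12 t=24 v=9: → [20,30); WM=21
i=13 t=19 v=5: DROP (t<21-0); WM=21
i=14 t=27 v=4: → [20,30); WM=24
i=15 t=28 v=3: → [20,30); WM=25
i=16 t=26 v=7: → [20,30); WM=25
i=17 t=28 v=8: → [20,30); WM=25
i=18 t=26 v=3: → [20,30); WM=25

[0,10)=3 [10,20)=5 [20,30)=8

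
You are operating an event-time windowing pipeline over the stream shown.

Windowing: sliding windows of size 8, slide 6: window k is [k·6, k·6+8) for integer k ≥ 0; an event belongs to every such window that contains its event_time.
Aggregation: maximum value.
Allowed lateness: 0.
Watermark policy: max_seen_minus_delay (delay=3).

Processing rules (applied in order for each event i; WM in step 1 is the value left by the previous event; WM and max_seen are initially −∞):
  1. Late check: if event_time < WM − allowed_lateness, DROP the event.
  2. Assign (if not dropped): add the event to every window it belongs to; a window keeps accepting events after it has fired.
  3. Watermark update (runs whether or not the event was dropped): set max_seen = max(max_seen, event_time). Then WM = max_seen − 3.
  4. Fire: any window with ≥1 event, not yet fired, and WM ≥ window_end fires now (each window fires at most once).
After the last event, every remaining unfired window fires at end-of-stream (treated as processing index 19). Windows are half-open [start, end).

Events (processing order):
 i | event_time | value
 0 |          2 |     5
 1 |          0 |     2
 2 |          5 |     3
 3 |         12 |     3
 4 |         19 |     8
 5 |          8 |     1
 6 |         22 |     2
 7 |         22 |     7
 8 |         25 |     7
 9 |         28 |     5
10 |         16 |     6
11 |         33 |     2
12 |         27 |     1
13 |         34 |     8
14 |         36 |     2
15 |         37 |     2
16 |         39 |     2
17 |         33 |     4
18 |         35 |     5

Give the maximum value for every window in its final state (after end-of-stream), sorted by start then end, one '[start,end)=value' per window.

[0,8)=5 [6,14)=3 [12,20)=8 [18,26)=8 [24,32)=7 [30,38)=8 [36,44)=2

i=0 t=2 v=5: → [0,8); WM=-1
i=1 t=0 v=2: → [0,8); WM=-1
i=2 t=5 v=3: → [0,8); WM=2
i=3 t=12 v=3: → [12,20),[6,14); WM=9; [0,8) fires=5
i=4 t=19 v=8: → [18,26),[12,20); WM=16; [6,14) fires=3
i=5 t=8 v=1: DROP (t<16-0); WM=16
i=6 t=22 v=2: → [18,26); WM=19
i=7 t=22 v=7: → [18,26); WM=19
i=8 t=25 v=7: → [24,32),[18,26); WM=22; [12,20) fires=8
i=9 t=28 v=5: → [24,32); WM=25
i=10 t=16 v=6: DROP (t<25-0); WM=25
i=11 t=33 v=2: → [30,38); WM=30; [18,26) fires=8
i=12 t=27 v=1: DROP (t<30-0); WM=30
i=13 t=34 v=8: → [30,38); WM=31
i=14 t=36 v=2: → [36,44),[30,38); WM=33; [24,32) fires=7
i=15 t=37 v=2: → [36,44),[30,38); WM=34
i=16 t=39 v=2: → [36,44); WM=36
i=17 t=33 v=4: DROP (t<36-0); WM=36
i=18 t=35 v=5: DROP (t<36-0); WM=36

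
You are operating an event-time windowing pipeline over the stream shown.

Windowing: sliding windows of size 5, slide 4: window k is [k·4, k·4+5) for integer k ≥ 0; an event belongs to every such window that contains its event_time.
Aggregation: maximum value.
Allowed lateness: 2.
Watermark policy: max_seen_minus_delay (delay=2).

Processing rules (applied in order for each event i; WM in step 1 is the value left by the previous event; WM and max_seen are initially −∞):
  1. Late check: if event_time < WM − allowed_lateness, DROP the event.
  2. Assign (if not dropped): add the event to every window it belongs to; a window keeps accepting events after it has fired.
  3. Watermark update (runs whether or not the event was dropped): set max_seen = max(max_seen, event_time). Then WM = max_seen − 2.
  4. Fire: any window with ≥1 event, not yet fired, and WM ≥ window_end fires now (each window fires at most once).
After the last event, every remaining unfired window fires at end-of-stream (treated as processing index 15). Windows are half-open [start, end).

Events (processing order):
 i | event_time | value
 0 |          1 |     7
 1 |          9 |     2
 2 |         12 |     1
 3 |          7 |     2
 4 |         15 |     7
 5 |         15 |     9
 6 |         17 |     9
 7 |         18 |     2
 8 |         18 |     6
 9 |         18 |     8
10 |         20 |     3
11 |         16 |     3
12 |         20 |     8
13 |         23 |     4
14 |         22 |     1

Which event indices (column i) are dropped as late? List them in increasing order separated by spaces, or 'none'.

i=0 t=1 v=7: → [0,5); WM=-1
i=1 t=9 v=2: → [8,13); WM=7; [0,5) fires=7
i=2 t=12 v=1: → [12,17),[8,13); WM=10
i=3 t=7 v=2: DROP (t<10-2); WM=10
i=4 t=15 v=7: → [12,17); WM=13; [8,13) fires=2
i=5 t=15 v=9: → [12,17); WM=13
i=6 t=17 v=9: → [16,21); WM=15
i=7 t=18 v=2: → [16,21); WM=16
i=8 t=18 v=6: → [16,21); WM=16
i=9 t=18 v=8: → [16,21); WM=16
i=10 t=20 v=3: → [20,25),[16,21); WM=18; [12,17) fires=9
i=11 t=16 v=3: → [16,21),[12,17); WM=18
i=12 t=20 v=8: → [20,25),[16,21); WM=18
i=13 t=23 v=4: → [20,25); WM=21; [16,21) fires=9
i=14 t=22 v=1: → [20,25); WM=21

3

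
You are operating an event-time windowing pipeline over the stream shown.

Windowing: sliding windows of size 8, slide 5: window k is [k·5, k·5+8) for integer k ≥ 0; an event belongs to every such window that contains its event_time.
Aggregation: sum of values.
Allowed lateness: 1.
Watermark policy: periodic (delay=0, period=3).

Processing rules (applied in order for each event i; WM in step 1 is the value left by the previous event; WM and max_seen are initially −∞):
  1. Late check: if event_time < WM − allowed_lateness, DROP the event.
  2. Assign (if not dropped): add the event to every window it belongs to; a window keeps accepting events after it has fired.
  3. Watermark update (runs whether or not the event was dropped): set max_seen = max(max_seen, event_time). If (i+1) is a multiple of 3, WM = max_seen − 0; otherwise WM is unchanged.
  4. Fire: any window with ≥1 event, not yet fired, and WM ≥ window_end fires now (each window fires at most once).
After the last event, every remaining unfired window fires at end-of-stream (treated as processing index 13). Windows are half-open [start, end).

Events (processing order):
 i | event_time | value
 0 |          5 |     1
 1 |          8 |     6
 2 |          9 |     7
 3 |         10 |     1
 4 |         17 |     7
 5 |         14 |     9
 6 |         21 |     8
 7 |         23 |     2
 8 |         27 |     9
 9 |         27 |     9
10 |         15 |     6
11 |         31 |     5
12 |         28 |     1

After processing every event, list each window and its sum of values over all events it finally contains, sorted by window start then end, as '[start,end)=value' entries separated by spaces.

i=0 t=5 v=1: → [5,13),[0,8); WM=−∞
i=1 t=8 v=6: → [5,13); WM=−∞
i=2 t=9 v=7: → [5,13); WM=9; [0,8) fires=1
i=3 t=10 v=1: → [10,18),[5,13); WM=9
i=4 t=17 v=7: → [15,23),[10,18); WM=9
i=5 t=14 v=9: → [10,18); WM=17; [5,13) fires=15
i=6 t=21 v=8: → [20,28),[15,23); WM=17
i=7 t=23 v=2: → [20,28); WM=17
i=8 t=27 v=9: → [25,33),[20,28); WM=27; [10,18) fires=17 [15,23) fires=15
i=9 t=27 v=9: → [25,33),[20,28); WM=27
i=10 t=15 v=6: DROP (t<27-1); WM=27
i=11 t=31 v=5: → [30,38),[25,33); WM=31; [20,28) fires=28
i=12 t=28 v=1: DROP (t<31-1); WM=31

[0,8)=1 [5,13)=15 [10,18)=17 [15,23)=15 [20,28)=28 [25,33)=23 [30,38)=5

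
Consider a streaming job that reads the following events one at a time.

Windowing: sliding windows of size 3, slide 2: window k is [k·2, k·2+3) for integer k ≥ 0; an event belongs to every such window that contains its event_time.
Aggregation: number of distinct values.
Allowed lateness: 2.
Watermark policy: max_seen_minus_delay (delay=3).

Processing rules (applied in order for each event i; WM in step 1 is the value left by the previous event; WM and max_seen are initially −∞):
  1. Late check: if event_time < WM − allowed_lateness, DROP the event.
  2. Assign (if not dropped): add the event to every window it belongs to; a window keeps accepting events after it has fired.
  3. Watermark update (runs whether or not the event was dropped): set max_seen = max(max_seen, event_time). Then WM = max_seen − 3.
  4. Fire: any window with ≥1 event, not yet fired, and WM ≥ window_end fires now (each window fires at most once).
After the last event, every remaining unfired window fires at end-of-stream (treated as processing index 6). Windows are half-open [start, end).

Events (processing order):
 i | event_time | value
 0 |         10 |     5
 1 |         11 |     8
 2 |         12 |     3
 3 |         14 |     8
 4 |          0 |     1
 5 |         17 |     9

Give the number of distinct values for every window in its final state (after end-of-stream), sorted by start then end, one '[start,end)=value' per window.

[8,11)=1 [10,13)=3 [12,15)=2 [14,17)=1 [16,19)=1

i=0 t=10 v=5: → [10,13),[8,11); WM=7
i=1 t=11 v=8: → [10,13); WM=8
i=2 t=12 v=3: → [12,15),[10,13); WM=9
i=3 t=14 v=8: → [14,17),[12,15); WM=11; [8,11) fires=1
i=4 t=0 v=1: DROP (t<11-2); WM=11
i=5 t=17 v=9: → [16,19); WM=14; [10,13) fires=3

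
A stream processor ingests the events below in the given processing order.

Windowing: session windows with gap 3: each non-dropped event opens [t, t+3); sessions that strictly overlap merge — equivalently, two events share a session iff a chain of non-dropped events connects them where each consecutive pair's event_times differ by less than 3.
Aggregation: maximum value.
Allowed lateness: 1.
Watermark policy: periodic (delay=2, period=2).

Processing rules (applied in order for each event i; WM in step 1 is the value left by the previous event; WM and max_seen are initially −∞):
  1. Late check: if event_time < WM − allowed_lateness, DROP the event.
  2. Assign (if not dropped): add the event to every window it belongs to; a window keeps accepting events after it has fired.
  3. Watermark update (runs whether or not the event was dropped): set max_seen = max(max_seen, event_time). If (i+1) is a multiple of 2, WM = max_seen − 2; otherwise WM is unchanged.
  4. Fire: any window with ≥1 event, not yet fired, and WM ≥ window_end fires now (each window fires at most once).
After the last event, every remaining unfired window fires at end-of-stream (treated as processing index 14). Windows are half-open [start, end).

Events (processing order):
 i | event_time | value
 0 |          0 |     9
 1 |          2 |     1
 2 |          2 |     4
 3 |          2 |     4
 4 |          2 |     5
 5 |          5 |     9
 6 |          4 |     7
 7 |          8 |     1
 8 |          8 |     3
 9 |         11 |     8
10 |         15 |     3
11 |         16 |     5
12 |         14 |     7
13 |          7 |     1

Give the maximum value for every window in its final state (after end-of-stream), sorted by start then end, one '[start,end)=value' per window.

i=0 t=0 v=9: → [0,3); WM=−∞
i=1 t=2 v=1: → [0,5); WM=0
i=2 t=2 v=4: → [0,5); WM=0
i=3 t=2 v=4: → [0,5); WM=0
i=4 t=2 v=5: → [0,5); WM=0
i=5 t=5 v=9: → [5,8); WM=3
i=6 t=4 v=7: → [0,8); WM=3
i=7 t=8 v=1: → [8,11); WM=6
i=8 t=8 v=3: → [8,11); WM=6
i=9 t=11 v=8: → [11,14); WM=9
i=10 t=15 v=3: → [15,18); WM=9
i=11 t=16 v=5: → [15,19); WM=14
i=12 t=14 v=7: → [14,19); WM=14
i=13 t=7 v=1: DROP (t<14-1); WM=14

[0,8)=9 [8,11)=3 [11,14)=8 [14,19)=7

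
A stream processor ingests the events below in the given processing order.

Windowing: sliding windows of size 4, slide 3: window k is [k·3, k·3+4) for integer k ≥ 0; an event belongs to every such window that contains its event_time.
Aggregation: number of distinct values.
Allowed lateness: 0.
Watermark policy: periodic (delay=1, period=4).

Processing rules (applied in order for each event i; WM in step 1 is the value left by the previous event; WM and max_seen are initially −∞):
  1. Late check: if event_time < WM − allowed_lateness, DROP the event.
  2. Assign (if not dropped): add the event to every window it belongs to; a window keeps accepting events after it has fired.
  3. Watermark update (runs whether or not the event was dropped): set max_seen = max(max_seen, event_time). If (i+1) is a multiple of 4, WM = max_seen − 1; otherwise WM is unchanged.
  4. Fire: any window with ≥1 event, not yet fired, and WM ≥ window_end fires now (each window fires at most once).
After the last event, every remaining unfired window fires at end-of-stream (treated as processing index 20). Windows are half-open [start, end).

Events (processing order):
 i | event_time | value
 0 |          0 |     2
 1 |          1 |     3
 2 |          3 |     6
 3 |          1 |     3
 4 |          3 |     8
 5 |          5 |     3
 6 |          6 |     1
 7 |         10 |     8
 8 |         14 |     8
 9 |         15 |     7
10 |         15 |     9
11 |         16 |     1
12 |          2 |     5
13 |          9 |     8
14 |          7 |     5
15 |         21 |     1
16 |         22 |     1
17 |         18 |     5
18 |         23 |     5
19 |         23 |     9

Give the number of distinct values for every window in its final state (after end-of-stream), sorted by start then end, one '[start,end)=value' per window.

[0,4)=4 [3,7)=4 [6,10)=1 [9,13)=1 [12,16)=3 [15,19)=3 [18,22)=1 [21,25)=3

i=0 t=0 v=2: → [0,4); WM=−∞
i=1 t=1 v=3: → [0,4); WM=−∞
i=2 t=3 v=6: → [3,7),[0,4); WM=−∞
i=3 t=1 v=3: → [0,4); WM=2
i=4 t=3 v=8: → [3,7),[0,4); WM=2
i=5 t=5 v=3: → [3,7); WM=2
i=6 t=6 v=1: → [6,10),[3,7); WM=2
i=7 t=10 v=8: → [9,13); WM=9; [0,4) fires=4 [3,7) fires=4
i=8 t=14 v=8: → [12,16); WM=9
i=9 t=15 v=7: → [15,19),[12,16); WM=9
i=10 t=15 v=9: → [15,19),[12,16); WM=9
i=11 t=16 v=1: → [15,19); WM=15; [6,10) fires=1 [9,13) fires=1
i=12 t=2 v=5: DROP (t<15-0); WM=15
i=13 t=9 v=8: DROP (t<15-0); WM=15
i=14 t=7 v=5: DROP (t<15-0); WM=15
i=15 t=21 v=1: → [21,25),[18,22); WM=20; [12,16) fires=3 [15,19) fires=3
i=16 t=22 v=1: → [21,25); WM=20
i=17 t=18 v=5: DROP (t<20-0); WM=20
i=18 t=23 v=5: → [21,25); WM=20
i=19 t=23 v=9: → [21,25); WM=22; [18,22) fires=1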